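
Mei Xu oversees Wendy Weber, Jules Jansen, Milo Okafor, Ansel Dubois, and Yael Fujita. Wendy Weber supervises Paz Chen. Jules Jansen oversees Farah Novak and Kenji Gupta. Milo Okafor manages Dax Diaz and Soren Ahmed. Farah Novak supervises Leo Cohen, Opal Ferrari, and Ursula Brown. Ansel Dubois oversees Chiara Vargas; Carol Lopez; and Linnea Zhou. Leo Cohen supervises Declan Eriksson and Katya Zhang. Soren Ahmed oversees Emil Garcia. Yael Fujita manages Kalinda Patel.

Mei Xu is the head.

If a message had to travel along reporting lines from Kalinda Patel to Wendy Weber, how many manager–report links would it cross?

3

Kalinda Patel is 2 levels below Mei Xu, and Wendy Weber is 1 level below Mei Xu (their lowest common manager). The shortest path runs up from Kalinda Patel to Mei Xu and back down to Wendy Weber: 2 + 1 = 3 links.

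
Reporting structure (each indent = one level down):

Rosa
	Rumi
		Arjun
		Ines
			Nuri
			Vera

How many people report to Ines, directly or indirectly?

2

Ines directly manages Nuri, Vera. Nuri has no reports. Vera has no reports. So Ines's organization is 2 direct reports plus everyone under them: 1 + 1 = 2.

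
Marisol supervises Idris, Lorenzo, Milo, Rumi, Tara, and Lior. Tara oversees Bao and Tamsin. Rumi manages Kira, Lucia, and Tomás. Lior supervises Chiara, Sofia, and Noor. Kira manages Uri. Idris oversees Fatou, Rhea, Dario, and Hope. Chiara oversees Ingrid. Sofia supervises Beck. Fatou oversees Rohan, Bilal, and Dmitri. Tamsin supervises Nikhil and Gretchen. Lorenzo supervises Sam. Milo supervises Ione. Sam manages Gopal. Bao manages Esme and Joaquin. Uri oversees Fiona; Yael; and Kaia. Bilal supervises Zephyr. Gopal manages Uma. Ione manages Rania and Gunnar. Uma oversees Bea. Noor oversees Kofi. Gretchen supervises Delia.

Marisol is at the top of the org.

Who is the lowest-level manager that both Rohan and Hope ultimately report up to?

Rohan's chain of managers is Fatou, Idris, Marisol. Hope's chain of managers is Idris, Marisol. The first manager that appears in both chains is Idris.

Idris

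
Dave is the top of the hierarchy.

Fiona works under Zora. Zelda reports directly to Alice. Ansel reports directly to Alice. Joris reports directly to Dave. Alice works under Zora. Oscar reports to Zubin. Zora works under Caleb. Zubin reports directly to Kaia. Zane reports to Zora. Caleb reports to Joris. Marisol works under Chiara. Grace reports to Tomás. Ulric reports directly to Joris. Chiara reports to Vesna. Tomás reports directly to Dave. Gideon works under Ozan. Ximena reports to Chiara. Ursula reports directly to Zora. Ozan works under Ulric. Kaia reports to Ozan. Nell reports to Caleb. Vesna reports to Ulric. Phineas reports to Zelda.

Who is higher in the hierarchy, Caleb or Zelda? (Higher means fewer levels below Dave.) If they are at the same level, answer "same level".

Caleb is 2 levels below Dave; Zelda is 5. Caleb is higher.

Caleb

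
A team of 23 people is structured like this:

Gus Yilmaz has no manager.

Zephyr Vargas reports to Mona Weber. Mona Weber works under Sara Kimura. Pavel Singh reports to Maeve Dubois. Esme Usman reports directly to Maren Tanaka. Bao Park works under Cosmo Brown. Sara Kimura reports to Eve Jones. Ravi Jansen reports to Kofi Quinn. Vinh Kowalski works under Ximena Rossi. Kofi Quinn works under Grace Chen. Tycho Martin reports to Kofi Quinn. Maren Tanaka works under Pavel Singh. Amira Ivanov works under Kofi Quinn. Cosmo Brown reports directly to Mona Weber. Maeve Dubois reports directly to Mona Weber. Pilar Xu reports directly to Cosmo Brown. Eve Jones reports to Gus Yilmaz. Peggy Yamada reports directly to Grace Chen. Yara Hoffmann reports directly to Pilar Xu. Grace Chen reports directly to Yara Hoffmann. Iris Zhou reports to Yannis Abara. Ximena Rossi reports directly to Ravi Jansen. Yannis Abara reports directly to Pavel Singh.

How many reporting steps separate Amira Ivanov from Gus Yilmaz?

Chain from Amira Ivanov up to Gus Yilmaz: Amira Ivanov → Kofi Quinn → Grace Chen → Yara Hoffmann → Pilar Xu → Cosmo Brown → Mona Weber → Sara Kimura → Eve Jones → Gus Yilmaz. That is 9 steps up, so Amira Ivanov is 9 levels below Gus Yilmaz.

9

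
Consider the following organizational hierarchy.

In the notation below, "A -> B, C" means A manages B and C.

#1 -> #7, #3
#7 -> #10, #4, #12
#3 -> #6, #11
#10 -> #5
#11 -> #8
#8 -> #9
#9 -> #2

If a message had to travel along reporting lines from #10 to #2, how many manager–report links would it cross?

#10 is 2 levels below #1, and #2 is 5 levels below #1 (their lowest common manager). The shortest path runs up from #10 to #1 and back down to #2: 2 + 5 = 7 links.

7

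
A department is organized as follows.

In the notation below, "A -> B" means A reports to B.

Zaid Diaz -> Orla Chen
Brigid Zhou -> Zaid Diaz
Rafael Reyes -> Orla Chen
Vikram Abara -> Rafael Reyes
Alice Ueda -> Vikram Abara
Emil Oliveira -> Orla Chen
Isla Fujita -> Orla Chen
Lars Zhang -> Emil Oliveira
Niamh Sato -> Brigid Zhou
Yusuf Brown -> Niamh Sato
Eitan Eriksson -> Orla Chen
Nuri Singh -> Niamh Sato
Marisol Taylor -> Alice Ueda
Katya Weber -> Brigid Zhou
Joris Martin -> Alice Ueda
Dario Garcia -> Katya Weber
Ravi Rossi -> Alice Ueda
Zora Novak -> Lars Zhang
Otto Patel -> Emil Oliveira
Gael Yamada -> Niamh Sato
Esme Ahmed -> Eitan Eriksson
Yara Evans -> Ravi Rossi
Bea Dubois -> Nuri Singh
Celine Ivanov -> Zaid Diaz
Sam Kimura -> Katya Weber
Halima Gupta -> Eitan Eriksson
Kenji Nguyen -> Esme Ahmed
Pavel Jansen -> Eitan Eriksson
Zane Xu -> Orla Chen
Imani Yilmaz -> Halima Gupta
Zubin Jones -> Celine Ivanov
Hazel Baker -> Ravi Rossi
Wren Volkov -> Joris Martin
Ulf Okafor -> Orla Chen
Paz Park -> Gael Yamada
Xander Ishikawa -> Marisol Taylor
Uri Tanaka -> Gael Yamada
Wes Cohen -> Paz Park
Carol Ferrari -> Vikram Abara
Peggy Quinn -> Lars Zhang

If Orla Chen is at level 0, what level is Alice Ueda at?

Chain from Alice Ueda up to Orla Chen: Alice Ueda → Vikram Abara → Rafael Reyes → Orla Chen. That is 3 steps up, so Alice Ueda is 3 levels below Orla Chen.

3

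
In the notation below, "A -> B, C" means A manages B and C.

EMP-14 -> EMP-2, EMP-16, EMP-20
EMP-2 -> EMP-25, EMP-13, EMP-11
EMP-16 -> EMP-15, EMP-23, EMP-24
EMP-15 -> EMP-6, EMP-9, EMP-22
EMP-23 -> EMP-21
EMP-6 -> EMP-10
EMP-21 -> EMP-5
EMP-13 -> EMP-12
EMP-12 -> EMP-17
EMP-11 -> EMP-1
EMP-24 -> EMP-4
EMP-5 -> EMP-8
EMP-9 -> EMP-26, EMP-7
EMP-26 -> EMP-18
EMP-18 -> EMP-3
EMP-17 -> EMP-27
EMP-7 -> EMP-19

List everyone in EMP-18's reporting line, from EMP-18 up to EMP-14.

EMP-18 reports to EMP-26. EMP-26 reports to EMP-9. EMP-9 reports to EMP-15. EMP-15 reports to EMP-16. EMP-16 reports to EMP-14. EMP-14 is at the top.

EMP-18 -> EMP-26 -> EMP-9 -> EMP-15 -> EMP-16 -> EMP-14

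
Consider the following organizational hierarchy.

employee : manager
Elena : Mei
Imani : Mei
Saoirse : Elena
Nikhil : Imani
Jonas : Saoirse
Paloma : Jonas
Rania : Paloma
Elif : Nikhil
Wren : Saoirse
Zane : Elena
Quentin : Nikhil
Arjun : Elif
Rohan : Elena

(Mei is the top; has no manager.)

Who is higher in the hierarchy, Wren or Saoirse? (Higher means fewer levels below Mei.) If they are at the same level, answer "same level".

Saoirse

Wren is 3 levels below Mei; Saoirse is 2. Saoirse is higher.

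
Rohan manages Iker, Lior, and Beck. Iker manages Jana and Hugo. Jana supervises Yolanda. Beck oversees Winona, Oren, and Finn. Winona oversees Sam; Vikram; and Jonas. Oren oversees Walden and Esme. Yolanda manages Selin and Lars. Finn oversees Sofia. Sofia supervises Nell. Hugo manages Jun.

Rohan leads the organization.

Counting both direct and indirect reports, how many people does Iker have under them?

6

Iker directly manages Jana, Hugo. Under Jana: Yolanda, Selin, Lars (3). Under Hugo: Jun (1). So Iker's organization is 2 direct reports plus everyone under them: 4 + 2 = 6.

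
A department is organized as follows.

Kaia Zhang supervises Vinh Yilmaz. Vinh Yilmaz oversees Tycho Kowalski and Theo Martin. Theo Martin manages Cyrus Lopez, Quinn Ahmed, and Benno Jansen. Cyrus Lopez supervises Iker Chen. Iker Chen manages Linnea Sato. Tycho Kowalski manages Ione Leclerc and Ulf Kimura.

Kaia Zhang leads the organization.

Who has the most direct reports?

Direct-report counts: Kaia Zhang has 1; Vinh Yilmaz has 2; Tycho Kowalski has 2; Theo Martin has 3; Cyrus Lopez has 1; Iker Chen has 1. The largest is 3, held by Theo Martin.

Theo Martin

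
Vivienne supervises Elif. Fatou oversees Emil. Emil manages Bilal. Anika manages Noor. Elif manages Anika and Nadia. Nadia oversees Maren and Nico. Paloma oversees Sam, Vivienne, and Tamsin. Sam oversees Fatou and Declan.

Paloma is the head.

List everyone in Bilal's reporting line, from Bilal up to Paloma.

Bilal reports to Emil. Emil reports to Fatou. Fatou reports to Sam. Sam reports to Paloma. Paloma is at the top.

Bilal -> Emil -> Fatou -> Sam -> Paloma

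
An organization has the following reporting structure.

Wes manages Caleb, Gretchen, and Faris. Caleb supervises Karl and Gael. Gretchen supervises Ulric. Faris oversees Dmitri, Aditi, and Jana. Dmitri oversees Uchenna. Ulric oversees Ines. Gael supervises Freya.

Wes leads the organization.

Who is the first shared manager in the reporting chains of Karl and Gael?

Caleb

Karl's chain of managers is Caleb, Wes. Gael's chain of managers is Caleb, Wes. The first manager that appears in both chains is Caleb.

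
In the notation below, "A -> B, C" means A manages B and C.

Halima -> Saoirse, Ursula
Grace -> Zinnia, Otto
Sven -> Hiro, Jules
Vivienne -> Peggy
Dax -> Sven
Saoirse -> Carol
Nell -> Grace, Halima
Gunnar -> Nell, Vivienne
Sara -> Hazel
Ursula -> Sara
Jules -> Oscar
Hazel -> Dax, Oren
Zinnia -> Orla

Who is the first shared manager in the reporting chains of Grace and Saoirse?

Grace's chain of managers is Nell, Gunnar. Saoirse's chain of managers is Halima, Nell, Gunnar. The first manager that appears in both chains is Nell.

Nell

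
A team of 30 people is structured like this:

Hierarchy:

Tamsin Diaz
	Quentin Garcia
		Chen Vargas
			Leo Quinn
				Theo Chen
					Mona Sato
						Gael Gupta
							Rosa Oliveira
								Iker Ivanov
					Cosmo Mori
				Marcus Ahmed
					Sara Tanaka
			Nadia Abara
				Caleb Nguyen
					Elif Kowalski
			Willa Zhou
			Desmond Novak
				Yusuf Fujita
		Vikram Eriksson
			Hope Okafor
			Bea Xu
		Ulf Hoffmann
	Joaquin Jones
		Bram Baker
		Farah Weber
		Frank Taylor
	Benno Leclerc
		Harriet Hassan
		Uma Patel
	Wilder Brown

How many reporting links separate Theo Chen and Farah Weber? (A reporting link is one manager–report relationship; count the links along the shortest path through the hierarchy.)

6

Theo Chen is 4 levels below Tamsin Diaz, and Farah Weber is 2 levels below Tamsin Diaz (their lowest common manager). The shortest path runs up from Theo Chen to Tamsin Diaz and back down to Farah Weber: 4 + 2 = 6 links.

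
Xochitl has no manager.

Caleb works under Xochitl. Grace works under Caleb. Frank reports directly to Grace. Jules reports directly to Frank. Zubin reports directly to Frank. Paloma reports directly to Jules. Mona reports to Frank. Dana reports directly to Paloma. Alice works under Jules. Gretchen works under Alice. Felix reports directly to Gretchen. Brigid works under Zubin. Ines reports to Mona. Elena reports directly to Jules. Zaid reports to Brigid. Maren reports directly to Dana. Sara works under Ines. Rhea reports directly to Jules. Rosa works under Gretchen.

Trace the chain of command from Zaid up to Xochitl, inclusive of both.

Zaid -> Brigid -> Zubin -> Frank -> Grace -> Caleb -> Xochitl

Zaid reports to Brigid. Brigid reports to Zubin. Zubin reports to Frank. Frank reports to Grace. Grace reports to Caleb. Caleb reports to Xochitl. Xochitl is at the top.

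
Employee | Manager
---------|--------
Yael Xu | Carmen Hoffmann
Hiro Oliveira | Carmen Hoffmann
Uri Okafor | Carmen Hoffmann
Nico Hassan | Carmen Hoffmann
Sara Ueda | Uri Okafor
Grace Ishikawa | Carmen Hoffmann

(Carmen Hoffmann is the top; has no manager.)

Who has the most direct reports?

Direct-report counts: Carmen Hoffmann has 5; Uri Okafor has 1. The largest is 5, held by Carmen Hoffmann.

Carmen Hoffmann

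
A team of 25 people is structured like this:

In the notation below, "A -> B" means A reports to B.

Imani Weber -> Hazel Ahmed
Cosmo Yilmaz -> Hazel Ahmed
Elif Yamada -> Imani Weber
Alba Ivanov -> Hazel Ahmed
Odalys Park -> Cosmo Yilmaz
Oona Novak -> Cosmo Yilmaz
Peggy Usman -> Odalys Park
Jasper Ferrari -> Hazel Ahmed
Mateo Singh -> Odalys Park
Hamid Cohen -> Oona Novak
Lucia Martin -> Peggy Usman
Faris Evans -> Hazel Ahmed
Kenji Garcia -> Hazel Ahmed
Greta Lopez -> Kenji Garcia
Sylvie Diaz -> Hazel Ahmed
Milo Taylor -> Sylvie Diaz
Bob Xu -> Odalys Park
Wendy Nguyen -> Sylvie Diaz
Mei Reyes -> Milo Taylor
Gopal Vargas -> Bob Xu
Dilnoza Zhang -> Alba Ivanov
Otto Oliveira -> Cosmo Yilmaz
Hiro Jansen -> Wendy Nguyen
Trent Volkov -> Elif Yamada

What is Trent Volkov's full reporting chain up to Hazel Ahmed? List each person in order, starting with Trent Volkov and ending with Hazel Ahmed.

Trent Volkov -> Elif Yamada -> Imani Weber -> Hazel Ahmed

Trent Volkov reports to Elif Yamada. Elif Yamada reports to Imani Weber. Imani Weber reports to Hazel Ahmed. Hazel Ahmed is at the top.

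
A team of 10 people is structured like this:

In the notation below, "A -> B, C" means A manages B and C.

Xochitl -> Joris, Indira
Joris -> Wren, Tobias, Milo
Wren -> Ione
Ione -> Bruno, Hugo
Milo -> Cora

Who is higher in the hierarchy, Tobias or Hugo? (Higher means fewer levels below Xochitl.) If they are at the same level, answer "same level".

Tobias

Tobias is 2 levels below Xochitl; Hugo is 4. Tobias is higher.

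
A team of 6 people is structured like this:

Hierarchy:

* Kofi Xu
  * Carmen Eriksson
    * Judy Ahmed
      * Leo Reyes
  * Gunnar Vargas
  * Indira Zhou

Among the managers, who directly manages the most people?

Direct-report counts: Kofi Xu has 3; Carmen Eriksson has 1; Judy Ahmed has 1. The largest is 3, held by Kofi Xu.

Kofi Xu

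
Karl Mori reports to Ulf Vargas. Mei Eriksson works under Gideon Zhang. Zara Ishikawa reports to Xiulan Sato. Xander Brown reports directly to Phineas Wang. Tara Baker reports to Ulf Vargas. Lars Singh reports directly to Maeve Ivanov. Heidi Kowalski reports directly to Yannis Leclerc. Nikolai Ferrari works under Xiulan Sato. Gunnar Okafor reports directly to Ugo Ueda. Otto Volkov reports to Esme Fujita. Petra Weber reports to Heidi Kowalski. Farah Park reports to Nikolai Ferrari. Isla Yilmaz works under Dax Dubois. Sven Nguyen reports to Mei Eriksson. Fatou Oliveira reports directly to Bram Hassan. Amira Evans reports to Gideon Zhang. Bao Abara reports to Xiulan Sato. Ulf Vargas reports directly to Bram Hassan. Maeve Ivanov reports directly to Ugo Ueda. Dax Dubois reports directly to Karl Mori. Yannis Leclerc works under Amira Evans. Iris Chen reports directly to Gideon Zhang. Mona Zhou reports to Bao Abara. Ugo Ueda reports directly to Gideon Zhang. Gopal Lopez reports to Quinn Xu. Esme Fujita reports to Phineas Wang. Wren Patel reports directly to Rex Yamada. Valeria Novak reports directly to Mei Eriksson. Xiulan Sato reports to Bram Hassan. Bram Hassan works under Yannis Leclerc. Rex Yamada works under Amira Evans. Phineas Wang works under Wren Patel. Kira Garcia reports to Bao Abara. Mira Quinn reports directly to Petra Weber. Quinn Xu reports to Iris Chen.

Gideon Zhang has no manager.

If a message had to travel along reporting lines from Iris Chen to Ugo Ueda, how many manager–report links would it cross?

2

Iris Chen is 1 level below Gideon Zhang, and Ugo Ueda is 1 level below Gideon Zhang (their lowest common manager). The shortest path runs up from Iris Chen to Gideon Zhang and back down to Ugo Ueda: 1 + 1 = 2 links.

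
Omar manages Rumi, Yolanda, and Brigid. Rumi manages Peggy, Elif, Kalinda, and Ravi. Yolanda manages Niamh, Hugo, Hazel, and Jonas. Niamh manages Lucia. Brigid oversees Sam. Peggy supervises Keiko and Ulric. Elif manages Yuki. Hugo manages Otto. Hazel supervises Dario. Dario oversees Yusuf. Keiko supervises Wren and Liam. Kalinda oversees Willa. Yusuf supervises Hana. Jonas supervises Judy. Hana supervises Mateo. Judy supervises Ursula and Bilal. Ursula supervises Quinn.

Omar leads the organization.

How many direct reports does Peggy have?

Peggy directly manages Keiko, Ulric. That is 2 direct reports.

2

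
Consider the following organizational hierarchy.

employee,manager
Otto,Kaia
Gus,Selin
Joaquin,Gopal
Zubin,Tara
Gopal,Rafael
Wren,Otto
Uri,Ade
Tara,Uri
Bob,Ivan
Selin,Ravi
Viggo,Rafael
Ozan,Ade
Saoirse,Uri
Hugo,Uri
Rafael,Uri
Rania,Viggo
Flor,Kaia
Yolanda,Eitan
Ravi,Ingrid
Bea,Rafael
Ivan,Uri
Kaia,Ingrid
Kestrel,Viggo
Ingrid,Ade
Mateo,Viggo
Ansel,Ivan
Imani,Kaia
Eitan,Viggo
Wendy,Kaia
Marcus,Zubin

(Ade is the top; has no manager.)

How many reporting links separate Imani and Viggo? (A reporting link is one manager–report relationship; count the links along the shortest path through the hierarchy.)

Imani is 3 levels below Ade, and Viggo is 3 levels below Ade (their lowest common manager). The shortest path runs up from Imani to Ade and back down to Viggo: 3 + 3 = 6 links.

6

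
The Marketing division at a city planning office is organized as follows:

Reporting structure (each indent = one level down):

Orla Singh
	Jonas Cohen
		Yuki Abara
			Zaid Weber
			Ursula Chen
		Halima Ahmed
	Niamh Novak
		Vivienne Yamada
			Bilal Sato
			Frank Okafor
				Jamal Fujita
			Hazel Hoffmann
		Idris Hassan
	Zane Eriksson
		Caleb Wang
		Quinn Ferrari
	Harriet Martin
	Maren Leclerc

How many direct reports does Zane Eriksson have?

Zane Eriksson directly manages Caleb Wang, Quinn Ferrari. That is 2 direct reports.

2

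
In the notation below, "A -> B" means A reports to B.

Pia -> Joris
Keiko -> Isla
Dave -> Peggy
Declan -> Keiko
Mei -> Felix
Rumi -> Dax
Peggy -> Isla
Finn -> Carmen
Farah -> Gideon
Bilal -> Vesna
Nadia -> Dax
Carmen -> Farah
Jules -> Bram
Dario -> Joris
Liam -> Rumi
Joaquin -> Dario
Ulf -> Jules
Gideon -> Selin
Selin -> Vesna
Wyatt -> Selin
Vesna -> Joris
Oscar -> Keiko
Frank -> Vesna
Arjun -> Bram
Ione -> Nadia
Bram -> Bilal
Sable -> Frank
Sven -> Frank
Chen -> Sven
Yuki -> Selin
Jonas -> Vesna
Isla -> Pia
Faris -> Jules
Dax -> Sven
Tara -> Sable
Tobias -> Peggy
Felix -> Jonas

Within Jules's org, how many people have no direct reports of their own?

2

The people in Jules's organization with no one reporting to them are Ulf, Faris. That is 2.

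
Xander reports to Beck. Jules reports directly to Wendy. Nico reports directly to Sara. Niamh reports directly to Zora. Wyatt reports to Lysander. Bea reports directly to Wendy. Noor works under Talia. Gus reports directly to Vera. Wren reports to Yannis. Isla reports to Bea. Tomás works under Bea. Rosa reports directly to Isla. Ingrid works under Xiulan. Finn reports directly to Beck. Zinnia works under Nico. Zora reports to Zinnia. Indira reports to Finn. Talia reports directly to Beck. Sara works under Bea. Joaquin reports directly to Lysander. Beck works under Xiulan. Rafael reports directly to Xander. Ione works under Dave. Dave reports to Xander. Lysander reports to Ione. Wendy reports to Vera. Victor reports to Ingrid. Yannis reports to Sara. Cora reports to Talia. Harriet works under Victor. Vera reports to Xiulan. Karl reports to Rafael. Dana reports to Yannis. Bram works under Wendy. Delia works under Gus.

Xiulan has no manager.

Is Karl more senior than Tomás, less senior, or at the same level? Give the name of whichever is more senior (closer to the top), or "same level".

Both Karl and Tomás are 4 levels below Xiulan.

same level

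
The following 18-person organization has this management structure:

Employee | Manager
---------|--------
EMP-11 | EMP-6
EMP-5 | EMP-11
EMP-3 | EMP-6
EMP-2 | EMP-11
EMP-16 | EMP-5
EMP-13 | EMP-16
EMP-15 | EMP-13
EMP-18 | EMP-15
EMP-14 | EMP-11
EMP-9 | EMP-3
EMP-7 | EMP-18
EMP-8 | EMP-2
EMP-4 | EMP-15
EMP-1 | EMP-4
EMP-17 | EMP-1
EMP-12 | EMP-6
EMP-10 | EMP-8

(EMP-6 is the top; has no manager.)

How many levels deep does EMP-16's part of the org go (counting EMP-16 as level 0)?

5

The longest chain under EMP-16 runs EMP-16 → EMP-13 → EMP-15 → EMP-4 → EMP-1 → EMP-17, which is 5 levels below EMP-16.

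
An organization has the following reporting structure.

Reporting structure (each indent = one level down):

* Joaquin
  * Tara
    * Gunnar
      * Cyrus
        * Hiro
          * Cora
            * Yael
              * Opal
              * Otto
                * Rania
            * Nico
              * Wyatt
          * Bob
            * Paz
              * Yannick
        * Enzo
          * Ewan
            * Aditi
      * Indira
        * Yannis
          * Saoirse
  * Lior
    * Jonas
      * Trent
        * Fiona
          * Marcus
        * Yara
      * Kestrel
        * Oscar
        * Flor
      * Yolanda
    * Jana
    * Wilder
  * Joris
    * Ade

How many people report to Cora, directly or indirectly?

Cora directly manages Yael, Nico. Under Yael: Otto, Rania, Opal (3). Under Nico: Wyatt (1). So Cora's organization is 2 direct reports plus everyone under them: 4 + 2 = 6.

6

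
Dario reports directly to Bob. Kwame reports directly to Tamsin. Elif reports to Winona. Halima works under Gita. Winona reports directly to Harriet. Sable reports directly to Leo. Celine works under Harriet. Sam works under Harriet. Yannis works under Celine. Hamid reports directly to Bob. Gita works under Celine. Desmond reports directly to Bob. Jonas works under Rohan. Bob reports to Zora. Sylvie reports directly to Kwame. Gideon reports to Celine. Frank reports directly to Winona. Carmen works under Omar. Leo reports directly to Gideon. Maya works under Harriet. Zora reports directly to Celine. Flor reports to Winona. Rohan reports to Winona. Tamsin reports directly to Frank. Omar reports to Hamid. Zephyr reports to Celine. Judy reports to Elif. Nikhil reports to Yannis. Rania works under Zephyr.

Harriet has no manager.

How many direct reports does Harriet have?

Harriet directly manages Winona, Celine, Sam, Maya. That is 4 direct reports.

4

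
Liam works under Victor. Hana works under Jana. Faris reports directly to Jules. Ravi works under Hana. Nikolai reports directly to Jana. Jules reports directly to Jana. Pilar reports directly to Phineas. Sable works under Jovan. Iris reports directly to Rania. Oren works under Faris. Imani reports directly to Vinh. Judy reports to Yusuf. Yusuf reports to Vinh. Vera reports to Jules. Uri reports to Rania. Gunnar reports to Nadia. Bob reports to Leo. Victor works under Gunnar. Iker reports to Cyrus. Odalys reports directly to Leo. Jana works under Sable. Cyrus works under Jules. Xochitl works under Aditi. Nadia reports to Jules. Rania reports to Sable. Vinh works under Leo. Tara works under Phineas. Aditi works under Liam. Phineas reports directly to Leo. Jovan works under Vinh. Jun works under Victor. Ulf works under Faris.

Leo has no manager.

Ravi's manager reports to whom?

Jana

Ravi reports to Hana, and Hana reports to Jana. So Ravi's skip-level manager is Jana.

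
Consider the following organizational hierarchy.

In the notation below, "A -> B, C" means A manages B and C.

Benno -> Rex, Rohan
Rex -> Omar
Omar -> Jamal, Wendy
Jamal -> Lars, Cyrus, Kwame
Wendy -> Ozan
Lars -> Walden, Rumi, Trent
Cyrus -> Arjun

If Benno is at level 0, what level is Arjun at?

Chain from Arjun up to Benno: Arjun → Cyrus → Jamal → Omar → Rex → Benno. That is 5 steps up, so Arjun is 5 levels below Benno.

5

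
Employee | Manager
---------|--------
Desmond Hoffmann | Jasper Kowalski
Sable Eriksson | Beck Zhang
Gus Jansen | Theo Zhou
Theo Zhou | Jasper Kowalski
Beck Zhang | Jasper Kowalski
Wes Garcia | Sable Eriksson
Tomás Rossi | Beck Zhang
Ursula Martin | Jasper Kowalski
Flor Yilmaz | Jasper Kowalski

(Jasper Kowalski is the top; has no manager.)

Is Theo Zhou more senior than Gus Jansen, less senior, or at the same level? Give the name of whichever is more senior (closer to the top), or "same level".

Theo Zhou is 1 level below Jasper Kowalski; Gus Jansen is 2. Theo Zhou is higher.

Theo Zhou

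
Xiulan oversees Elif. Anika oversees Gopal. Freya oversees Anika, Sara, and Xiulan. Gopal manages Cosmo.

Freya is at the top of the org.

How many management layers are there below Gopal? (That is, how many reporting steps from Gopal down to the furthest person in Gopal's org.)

1

The longest chain under Gopal runs Gopal → Cosmo, which is 1 level below Gopal.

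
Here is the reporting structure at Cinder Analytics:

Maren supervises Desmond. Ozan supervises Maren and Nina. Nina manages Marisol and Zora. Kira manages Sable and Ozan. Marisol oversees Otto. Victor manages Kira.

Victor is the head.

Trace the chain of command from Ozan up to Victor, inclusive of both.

Ozan reports to Kira. Kira reports to Victor. Victor is at the top.

Ozan -> Kira -> Victor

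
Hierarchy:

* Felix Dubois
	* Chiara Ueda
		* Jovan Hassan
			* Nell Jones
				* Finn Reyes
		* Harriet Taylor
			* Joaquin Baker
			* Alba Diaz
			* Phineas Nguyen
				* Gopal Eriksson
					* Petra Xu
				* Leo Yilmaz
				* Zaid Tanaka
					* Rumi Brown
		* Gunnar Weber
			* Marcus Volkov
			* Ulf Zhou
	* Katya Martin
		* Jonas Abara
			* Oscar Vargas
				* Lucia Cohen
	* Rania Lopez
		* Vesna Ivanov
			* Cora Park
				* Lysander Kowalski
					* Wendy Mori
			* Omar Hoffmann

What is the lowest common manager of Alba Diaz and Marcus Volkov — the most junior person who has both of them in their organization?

Alba Diaz's chain of managers is Harriet Taylor, Chiara Ueda, Felix Dubois. Marcus Volkov's chain of managers is Gunnar Weber, Chiara Ueda, Felix Dubois. The first manager that appears in both chains is Chiara Ueda.

Chiara Ueda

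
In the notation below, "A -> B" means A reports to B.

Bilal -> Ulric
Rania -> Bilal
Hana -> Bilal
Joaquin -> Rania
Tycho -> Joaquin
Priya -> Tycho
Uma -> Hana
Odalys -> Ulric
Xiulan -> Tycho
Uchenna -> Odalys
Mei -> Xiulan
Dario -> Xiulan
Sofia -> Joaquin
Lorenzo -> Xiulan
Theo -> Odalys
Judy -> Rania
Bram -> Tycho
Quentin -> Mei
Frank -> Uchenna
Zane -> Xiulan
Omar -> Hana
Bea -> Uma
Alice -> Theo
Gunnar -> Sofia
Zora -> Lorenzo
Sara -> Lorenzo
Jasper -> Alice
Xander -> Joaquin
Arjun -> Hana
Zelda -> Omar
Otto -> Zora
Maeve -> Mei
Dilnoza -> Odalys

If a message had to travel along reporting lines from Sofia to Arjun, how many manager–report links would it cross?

Sofia is 3 levels below Bilal, and Arjun is 2 levels below Bilal (their lowest common manager). The shortest path runs up from Sofia to Bilal and back down to Arjun: 3 + 2 = 5 links.

5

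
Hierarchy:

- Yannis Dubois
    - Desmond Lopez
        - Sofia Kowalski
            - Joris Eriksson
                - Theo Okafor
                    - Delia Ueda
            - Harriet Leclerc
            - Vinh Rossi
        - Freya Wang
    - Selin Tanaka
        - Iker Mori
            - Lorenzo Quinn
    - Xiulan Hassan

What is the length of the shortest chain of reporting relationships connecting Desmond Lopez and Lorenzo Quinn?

Desmond Lopez is 1 level below Yannis Dubois, and Lorenzo Quinn is 3 levels below Yannis Dubois (their lowest common manager). The shortest path runs up from Desmond Lopez to Yannis Dubois and back down to Lorenzo Quinn: 1 + 3 = 4 links.

4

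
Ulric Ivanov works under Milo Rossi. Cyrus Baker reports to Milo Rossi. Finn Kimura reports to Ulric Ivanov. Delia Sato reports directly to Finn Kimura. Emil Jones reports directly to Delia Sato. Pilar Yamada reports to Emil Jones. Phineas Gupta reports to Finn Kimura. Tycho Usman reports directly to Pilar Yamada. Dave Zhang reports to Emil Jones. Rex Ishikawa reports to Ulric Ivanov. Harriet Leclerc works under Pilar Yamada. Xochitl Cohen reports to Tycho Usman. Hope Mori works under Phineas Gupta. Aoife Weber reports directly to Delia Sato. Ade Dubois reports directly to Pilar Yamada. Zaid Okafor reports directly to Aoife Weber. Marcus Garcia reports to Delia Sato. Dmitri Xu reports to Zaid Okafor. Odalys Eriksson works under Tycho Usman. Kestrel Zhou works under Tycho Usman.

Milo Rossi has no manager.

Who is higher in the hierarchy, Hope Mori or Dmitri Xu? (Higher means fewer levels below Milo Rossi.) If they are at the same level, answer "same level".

Hope Mori

Hope Mori is 4 levels below Milo Rossi; Dmitri Xu is 6. Hope Mori is higher.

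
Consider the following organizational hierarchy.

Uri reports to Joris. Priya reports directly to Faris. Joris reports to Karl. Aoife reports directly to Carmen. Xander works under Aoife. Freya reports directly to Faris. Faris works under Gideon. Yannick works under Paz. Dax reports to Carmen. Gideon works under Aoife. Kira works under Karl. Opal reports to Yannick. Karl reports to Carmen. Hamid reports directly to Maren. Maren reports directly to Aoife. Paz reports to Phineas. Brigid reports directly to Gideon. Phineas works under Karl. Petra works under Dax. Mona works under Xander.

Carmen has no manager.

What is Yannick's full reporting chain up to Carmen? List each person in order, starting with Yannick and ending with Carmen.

Yannick reports to Paz. Paz reports to Phineas. Phineas reports to Karl. Karl reports to Carmen. Carmen is at the top.

Yannick -> Paz -> Phineas -> Karl -> Carmen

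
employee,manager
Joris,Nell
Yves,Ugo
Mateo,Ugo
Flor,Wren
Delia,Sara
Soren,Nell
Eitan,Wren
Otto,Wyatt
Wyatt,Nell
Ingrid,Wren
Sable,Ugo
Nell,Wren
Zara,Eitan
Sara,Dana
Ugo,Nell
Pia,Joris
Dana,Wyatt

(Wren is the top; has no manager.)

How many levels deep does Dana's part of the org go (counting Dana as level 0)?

2

The longest chain under Dana runs Dana → Sara → Delia, which is 2 levels below Dana.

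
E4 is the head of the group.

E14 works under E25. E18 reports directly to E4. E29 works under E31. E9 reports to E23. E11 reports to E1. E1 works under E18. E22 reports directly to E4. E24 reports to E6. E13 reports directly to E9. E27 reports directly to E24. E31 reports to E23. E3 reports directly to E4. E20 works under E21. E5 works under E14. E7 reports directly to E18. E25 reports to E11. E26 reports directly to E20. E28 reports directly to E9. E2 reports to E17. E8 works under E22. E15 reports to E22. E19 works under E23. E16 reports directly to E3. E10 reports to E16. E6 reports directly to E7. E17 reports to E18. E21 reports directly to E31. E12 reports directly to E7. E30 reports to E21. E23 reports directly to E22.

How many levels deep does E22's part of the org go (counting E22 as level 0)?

5

The longest chain under E22 runs E22 → E23 → E31 → E21 → E20 → E26, which is 5 levels below E22.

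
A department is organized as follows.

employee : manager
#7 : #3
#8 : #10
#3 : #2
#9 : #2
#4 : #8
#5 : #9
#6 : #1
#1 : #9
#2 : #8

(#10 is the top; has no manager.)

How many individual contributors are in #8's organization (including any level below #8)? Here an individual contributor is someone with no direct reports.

4

The people in #8's organization with no one reporting to them are #4, #5, #6, #7. That is 4.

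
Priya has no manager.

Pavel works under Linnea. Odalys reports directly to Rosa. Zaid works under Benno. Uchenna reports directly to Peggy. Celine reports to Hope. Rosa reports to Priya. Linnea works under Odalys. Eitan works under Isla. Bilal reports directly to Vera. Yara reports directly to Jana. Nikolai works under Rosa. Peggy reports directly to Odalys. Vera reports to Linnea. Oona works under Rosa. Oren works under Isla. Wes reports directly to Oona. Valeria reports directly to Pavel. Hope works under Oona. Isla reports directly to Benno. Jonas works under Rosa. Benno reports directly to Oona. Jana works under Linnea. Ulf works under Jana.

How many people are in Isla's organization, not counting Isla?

Isla directly manages Oren, Eitan. Oren has no reports. Eitan has no reports. So Isla's organization is 2 direct reports plus everyone under them: 1 + 1 = 2.

2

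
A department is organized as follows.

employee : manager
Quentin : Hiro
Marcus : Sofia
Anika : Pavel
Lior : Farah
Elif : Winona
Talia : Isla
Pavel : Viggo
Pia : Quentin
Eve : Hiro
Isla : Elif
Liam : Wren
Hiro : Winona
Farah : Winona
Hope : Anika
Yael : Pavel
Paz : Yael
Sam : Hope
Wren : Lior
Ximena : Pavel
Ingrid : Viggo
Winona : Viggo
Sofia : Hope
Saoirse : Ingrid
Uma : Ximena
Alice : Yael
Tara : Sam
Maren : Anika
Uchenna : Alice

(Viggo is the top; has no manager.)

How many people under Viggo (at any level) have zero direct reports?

The people in Viggo's organization with no one reporting to them are Saoirse, Uchenna, Paz, Uma, Maren, Tara, Marcus, Eve, Pia, Liam, Talia. That is 11.

11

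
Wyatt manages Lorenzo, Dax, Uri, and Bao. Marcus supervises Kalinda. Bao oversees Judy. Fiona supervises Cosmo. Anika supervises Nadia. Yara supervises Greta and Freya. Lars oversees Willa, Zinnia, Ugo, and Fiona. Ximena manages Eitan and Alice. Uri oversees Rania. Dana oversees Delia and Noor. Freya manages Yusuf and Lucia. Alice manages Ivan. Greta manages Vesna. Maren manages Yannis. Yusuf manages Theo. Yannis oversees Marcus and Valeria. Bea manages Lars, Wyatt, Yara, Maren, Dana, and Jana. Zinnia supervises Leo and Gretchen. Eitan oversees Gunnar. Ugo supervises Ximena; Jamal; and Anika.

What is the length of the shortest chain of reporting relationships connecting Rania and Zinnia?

5

Rania is 3 levels below Bea, and Zinnia is 2 levels below Bea (their lowest common manager). The shortest path runs up from Rania to Bea and back down to Zinnia: 3 + 2 = 5 links.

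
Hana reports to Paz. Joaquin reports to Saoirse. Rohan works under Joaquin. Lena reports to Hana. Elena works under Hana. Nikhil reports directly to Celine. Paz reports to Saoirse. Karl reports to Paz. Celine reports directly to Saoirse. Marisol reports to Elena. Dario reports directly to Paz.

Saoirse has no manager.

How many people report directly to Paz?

Paz directly manages Dario, Karl, Hana. That is 3 direct reports.

3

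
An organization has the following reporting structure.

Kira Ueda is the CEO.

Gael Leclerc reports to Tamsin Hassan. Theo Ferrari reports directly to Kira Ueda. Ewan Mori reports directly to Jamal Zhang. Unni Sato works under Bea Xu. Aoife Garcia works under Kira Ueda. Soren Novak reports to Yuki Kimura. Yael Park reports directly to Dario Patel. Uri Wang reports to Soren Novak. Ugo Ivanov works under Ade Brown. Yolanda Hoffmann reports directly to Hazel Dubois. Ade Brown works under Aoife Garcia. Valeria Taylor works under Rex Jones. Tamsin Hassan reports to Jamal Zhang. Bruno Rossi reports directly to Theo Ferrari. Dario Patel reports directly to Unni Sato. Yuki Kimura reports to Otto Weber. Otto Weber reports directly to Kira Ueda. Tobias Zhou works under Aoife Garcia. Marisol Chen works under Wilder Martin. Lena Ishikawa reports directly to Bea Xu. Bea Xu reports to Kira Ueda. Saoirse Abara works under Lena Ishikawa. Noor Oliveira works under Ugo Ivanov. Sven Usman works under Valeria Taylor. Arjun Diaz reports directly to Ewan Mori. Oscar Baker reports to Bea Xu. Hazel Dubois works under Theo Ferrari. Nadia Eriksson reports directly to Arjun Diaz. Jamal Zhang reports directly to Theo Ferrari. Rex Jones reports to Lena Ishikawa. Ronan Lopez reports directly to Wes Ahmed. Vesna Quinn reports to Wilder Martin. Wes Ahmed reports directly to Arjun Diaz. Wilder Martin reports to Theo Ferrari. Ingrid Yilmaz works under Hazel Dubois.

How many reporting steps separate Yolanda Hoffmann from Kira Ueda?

3

Chain from Yolanda Hoffmann up to Kira Ueda: Yolanda Hoffmann → Hazel Dubois → Theo Ferrari → Kira Ueda. That is 3 steps up, so Yolanda Hoffmann is 3 levels below Kira Ueda.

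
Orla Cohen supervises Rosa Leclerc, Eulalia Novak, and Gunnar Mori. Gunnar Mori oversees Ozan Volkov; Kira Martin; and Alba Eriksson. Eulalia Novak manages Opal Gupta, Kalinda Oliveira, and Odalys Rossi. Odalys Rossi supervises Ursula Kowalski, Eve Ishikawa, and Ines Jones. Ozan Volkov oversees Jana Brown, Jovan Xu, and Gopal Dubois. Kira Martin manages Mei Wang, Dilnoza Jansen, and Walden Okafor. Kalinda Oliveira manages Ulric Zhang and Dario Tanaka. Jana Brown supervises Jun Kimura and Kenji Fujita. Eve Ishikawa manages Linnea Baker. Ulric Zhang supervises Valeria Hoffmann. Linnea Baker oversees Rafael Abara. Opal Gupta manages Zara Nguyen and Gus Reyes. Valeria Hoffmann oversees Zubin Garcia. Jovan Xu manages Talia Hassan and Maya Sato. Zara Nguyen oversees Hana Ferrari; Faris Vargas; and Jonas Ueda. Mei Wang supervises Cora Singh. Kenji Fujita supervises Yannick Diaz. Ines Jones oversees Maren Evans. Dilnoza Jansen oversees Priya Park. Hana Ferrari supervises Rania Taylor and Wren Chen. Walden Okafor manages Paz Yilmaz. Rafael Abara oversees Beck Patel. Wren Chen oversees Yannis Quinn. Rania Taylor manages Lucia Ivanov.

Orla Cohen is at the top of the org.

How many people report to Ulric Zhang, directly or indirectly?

2

Ulric Zhang directly manages Valeria Hoffmann. Under Valeria Hoffmann: Zubin Garcia (1). That's 2 in total.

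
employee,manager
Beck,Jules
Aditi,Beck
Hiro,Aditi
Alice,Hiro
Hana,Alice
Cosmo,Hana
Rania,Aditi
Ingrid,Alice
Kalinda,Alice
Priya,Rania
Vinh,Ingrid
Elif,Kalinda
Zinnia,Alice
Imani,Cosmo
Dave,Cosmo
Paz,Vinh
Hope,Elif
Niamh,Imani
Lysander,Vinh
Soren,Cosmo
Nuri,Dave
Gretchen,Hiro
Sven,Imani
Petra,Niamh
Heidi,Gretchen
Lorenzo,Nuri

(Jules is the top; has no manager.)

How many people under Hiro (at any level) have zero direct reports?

9

The people in Hiro's organization with no one reporting to them are Heidi, Zinnia, Hope, Lysander, Paz, Soren, Lorenzo, Sven, Petra. That is 9.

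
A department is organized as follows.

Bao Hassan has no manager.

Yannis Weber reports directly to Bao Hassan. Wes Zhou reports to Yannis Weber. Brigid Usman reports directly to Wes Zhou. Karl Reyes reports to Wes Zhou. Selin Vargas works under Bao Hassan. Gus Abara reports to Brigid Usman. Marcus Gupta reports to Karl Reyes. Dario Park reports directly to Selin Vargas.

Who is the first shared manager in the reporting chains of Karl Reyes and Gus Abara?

Wes Zhou

Karl Reyes's chain of managers is Wes Zhou, Yannis Weber, Bao Hassan. Gus Abara's chain of managers is Brigid Usman, Wes Zhou, Yannis Weber, Bao Hassan. The first manager that appears in both chains is Wes Zhou.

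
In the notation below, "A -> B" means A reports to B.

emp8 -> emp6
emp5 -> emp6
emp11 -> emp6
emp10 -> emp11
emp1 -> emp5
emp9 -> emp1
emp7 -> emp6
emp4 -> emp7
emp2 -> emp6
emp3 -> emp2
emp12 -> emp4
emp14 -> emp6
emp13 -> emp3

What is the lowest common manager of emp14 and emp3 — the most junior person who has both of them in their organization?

emp6

emp14's chain of managers is emp6. emp3's chain of managers is emp2, emp6. The first manager that appears in both chains is emp6.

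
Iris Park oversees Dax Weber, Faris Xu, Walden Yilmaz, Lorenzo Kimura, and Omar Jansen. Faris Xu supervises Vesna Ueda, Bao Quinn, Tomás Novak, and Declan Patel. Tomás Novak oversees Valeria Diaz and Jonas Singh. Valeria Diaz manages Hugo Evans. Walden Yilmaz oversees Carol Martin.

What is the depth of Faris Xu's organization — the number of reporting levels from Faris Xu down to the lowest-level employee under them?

The longest chain under Faris Xu runs Faris Xu → Tomás Novak → Valeria Diaz → Hugo Evans, which is 3 levels below Faris Xu.

3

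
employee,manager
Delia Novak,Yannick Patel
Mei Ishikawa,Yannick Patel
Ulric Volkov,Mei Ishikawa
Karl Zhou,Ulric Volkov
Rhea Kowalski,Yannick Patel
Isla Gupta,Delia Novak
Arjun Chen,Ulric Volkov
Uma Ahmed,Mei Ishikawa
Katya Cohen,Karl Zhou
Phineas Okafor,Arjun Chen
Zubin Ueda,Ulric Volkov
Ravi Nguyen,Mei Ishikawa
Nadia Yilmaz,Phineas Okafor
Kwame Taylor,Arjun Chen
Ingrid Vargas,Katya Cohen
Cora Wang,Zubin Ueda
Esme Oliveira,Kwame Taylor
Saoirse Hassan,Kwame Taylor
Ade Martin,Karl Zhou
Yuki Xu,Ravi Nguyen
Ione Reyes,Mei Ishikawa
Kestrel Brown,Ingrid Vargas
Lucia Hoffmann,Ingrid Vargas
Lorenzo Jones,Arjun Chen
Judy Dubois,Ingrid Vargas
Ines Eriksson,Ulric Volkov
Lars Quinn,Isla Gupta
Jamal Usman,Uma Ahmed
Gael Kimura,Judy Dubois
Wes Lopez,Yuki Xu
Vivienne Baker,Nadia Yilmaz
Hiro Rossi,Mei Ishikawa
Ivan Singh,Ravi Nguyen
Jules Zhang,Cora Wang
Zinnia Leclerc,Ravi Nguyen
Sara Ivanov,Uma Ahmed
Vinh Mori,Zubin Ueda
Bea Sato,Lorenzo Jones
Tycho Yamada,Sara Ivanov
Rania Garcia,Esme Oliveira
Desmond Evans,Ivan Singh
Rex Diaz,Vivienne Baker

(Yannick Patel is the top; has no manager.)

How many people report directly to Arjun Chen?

Arjun Chen directly manages Phineas Okafor, Kwame Taylor, Lorenzo Jones. That is 3 direct reports.

3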